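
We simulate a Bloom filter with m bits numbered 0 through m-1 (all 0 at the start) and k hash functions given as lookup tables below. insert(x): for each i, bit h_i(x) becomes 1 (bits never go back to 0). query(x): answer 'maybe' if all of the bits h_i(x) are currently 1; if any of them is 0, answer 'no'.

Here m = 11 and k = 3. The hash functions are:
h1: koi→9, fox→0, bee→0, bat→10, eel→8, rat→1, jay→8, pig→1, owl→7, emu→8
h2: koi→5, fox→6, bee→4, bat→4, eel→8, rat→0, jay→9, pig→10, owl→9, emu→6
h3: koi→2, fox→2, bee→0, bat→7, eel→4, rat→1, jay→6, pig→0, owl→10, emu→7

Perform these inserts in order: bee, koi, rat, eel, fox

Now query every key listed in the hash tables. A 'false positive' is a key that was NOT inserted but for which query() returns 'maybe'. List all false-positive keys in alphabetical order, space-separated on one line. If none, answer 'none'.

Answer: jay

Derivation:
Start: bits=00000000000
After insert 'bee': sets bits 0 4 -> bits=10001000000
After insert 'koi': sets bits 2 5 9 -> bits=10101100010
After insert 'rat': sets bits 0 1 -> bits=11101100010
After insert 'eel': sets bits 4 8 -> bits=11101100110
After insert 'fox': sets bits 0 2 6 -> bits=11101110110
Not inserted: bat emu jay owl pig — query each against bits=11101110110:
query bat: checks bit4=1, bit7=0, bit10=0 (has a 0) -> no => not a false positive
query emu: checks bit6=1, bit7=0, bit8=1 (has a 0) -> no => not a false positive
query jay: checks bit6=1, bit8=1, bit9=1 (all 1) -> maybe => FALSE POSITIVE
query owl: checks bit7=0, bit9=1, bit10=0 (has a 0) -> no => not a false positive
query pig: checks bit0=1, bit1=1, bit10=0 (has a 0) -> no => not a false positive
False positives (alphabetical): jay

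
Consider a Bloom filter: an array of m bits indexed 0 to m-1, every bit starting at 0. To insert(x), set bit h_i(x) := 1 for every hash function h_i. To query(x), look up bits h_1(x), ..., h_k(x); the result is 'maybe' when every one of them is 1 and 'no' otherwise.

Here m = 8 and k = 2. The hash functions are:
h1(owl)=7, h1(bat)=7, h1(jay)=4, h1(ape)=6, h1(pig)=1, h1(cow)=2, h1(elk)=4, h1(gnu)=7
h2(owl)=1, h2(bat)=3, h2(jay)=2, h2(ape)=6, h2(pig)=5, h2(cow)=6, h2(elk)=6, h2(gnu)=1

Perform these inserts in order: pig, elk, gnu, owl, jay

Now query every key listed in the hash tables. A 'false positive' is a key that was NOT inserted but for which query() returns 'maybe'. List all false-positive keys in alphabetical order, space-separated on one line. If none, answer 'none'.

Answer: ape cow

Derivation:
Start: bits=00000000
After insert 'pig': sets bits 1 5 -> bits=01000100
After insert 'elk': sets bits 4 6 -> bits=01001110
After insert 'gnu': sets bits 1 7 -> bits=01001111
After insert 'owl': sets bits 1 7 -> bits=01001111
After insert 'jay': sets bits 2 4 -> bits=01101111
Not inserted: ape bat cow — query each against bits=01101111:
query ape: checks bit6=1 (all 1) -> maybe => FALSE POSITIVE
query bat: checks bit3=0, bit7=1 (has a 0) -> no => not a false positive
query cow: checks bit2=1, bit6=1 (all 1) -> maybe => FALSE POSITIVE
False positives (alphabetical): ape cow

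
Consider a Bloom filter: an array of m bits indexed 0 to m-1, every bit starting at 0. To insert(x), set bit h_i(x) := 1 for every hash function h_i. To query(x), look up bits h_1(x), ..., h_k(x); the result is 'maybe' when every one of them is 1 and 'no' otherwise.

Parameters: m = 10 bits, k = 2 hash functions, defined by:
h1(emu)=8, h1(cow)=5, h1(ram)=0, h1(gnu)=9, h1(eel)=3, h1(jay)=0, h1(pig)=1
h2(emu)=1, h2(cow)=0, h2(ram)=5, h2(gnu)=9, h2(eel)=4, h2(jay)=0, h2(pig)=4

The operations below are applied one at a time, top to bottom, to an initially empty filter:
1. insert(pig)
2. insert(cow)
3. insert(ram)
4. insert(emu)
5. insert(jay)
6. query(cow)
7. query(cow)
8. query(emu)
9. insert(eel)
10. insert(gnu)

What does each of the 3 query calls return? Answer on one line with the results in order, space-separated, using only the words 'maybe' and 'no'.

Answer: maybe maybe maybe

Derivation:
Start: bits=0000000000
Op 1: insert pig -> sets bits 1 4 -> bits=0100100000
Op 2: insert cow -> sets bits 0 5 -> bits=1100110000
Op 3: insert ram -> sets bits 0 5 -> bits=1100110000
Op 4: insert emu -> sets bits 1 8 -> bits=1100110010
Op 5: insert jay -> sets bits 0 -> bits=1100110010
Op 6: query cow -> checks bit0=1, bit5=1 (all 1) -> maybe
Op 7: query cow -> checks bit0=1, bit5=1 (all 1) -> maybe
Op 8: query emu -> checks bit1=1, bit8=1 (all 1) -> maybe
Op 9: insert eel -> sets bits 3 4 -> bits=1101110010
Op 10: insert gnu -> sets bits 9 -> bits=1101110011
Query results in order: maybe maybe maybe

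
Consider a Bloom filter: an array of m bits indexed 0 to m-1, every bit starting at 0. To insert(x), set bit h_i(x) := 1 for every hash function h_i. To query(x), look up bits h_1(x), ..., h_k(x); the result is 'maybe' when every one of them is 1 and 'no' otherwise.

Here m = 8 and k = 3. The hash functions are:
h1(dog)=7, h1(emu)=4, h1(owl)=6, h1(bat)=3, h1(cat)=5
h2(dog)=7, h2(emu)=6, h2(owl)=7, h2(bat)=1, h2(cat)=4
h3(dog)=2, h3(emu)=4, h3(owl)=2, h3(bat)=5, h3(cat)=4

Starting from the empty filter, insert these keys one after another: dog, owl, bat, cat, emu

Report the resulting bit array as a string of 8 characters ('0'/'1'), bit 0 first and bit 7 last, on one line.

Start: bits=00000000
After insert 'dog': sets bits 2 7 -> bits=00100001
After insert 'owl': sets bits 2 6 7 -> bits=00100011
After insert 'bat': sets bits 1 3 5 -> bits=01110111
After insert 'cat': sets bits 4 5 -> bits=01111111
After insert 'emu': sets bits 4 6 -> bits=01111111

Answer: 01111111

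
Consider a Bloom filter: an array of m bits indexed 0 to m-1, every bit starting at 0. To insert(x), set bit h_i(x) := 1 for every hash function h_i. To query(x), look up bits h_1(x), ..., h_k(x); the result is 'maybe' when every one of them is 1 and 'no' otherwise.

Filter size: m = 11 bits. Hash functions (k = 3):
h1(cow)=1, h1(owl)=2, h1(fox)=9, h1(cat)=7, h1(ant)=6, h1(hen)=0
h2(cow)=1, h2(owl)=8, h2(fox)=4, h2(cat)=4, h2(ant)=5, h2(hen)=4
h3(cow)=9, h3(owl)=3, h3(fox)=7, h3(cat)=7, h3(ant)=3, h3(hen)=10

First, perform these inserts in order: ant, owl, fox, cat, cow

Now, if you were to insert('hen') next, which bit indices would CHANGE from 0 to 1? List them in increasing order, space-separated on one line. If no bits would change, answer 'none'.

Start: bits=00000000000
After insert 'ant': sets bits 3 5 6 -> bits=00010110000
After insert 'owl': sets bits 2 3 8 -> bits=00110110100
After insert 'fox': sets bits 4 7 9 -> bits=00111111110
After insert 'cat': sets bits 4 7 -> bits=00111111110
After insert 'cow': sets bits 1 9 -> bits=01111111110
insert 'hen' would touch bits 0 4 10; currently bit0=0, bit4=1, bit10=0
Bits that are 0 among those (would change 0->1): 0 10

Answer: 0 10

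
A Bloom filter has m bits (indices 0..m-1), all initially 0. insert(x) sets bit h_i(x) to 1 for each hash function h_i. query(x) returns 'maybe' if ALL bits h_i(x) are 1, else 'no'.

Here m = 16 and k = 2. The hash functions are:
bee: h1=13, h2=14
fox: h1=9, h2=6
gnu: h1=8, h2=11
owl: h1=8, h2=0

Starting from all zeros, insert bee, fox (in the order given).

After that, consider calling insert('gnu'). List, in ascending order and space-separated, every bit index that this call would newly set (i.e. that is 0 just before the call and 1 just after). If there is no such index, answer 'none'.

Start: bits=0000000000000000
After insert 'bee': sets bits 13 14 -> bits=0000000000000110
After insert 'fox': sets bits 6 9 -> bits=0000001001000110
insert 'gnu' would touch bits 8 11; currently bit8=0, bit11=0
Bits that are 0 among those (would change 0->1): 8 11

Answer: 8 11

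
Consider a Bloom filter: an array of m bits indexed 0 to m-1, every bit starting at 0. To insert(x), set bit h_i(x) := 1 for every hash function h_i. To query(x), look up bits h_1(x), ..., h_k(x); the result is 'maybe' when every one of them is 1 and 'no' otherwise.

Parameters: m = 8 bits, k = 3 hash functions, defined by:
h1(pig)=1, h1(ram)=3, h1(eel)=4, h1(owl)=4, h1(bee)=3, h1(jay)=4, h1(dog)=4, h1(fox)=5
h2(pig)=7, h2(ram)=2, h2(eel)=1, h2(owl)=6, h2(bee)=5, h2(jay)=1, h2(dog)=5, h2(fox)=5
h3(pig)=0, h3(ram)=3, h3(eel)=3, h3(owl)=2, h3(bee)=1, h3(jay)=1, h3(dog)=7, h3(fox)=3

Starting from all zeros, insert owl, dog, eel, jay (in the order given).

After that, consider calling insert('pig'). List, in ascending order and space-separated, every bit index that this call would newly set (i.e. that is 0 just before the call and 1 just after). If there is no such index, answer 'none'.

Start: bits=00000000
After insert 'owl': sets bits 2 4 6 -> bits=00101010
After insert 'dog': sets bits 4 5 7 -> bits=00101111
After insert 'eel': sets bits 1 3 4 -> bits=01111111
After insert 'jay': sets bits 1 4 -> bits=01111111
insert 'pig' would touch bits 0 1 7; currently bit0=0, bit1=1, bit7=1
Bits that are 0 among those (would change 0->1): 0

Answer: 0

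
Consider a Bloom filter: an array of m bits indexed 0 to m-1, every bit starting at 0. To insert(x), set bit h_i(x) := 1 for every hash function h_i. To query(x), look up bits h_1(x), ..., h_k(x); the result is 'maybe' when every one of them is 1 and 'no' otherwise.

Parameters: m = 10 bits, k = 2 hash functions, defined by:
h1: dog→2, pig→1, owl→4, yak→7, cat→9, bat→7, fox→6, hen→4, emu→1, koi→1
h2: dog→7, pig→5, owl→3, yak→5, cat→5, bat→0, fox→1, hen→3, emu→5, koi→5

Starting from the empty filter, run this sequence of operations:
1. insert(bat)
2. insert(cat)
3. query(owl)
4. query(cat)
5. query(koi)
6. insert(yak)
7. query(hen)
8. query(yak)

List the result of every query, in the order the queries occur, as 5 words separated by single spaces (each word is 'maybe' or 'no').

Answer: no maybe no no maybe

Derivation:
Start: bits=0000000000
Op 1: insert bat -> sets bits 0 7 -> bits=1000000100
Op 2: insert cat -> sets bits 5 9 -> bits=1000010101
Op 3: query owl -> checks bit3=0, bit4=0 (has a 0) -> no
Op 4: query cat -> checks bit5=1, bit9=1 (all 1) -> maybe
Op 5: query koi -> checks bit1=0, bit5=1 (has a 0) -> no
Op 6: insert yak -> sets bits 5 7 -> bits=1000010101
Op 7: query hen -> checks bit3=0, bit4=0 (has a 0) -> no
Op 8: query yak -> checks bit5=1, bit7=1 (all 1) -> maybe
Query results in order: no maybe no no maybe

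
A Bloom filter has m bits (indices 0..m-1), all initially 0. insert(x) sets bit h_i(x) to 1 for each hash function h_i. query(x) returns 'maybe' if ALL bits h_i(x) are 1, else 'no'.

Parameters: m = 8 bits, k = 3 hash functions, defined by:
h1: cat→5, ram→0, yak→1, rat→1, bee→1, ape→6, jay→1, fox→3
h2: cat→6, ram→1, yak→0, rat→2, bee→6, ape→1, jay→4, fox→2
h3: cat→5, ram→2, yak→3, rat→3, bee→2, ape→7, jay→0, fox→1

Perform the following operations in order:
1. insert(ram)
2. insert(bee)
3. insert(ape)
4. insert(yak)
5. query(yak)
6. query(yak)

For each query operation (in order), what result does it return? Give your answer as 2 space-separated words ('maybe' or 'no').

Answer: maybe maybe

Derivation:
Start: bits=00000000
Op 1: insert ram -> sets bits 0 1 2 -> bits=11100000
Op 2: insert bee -> sets bits 1 2 6 -> bits=11100010
Op 3: insert ape -> sets bits 1 6 7 -> bits=11100011
Op 4: insert yak -> sets bits 0 1 3 -> bits=11110011
Op 5: query yak -> checks bit0=1, bit1=1, bit3=1 (all 1) -> maybe
Op 6: query yak -> checks bit0=1, bit1=1, bit3=1 (all 1) -> maybe
Query results in order: maybe maybe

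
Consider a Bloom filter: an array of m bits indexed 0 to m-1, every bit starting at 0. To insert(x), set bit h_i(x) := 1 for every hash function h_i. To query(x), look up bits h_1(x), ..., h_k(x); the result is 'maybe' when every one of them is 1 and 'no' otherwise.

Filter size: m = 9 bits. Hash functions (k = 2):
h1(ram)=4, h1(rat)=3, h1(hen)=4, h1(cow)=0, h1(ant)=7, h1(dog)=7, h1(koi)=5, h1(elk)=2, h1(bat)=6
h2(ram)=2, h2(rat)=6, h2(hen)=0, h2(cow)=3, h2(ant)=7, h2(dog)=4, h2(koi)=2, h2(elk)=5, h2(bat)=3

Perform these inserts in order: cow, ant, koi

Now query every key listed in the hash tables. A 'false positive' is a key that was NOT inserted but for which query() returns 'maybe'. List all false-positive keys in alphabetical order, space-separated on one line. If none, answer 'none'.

Start: bits=000000000
After insert 'cow': sets bits 0 3 -> bits=100100000
After insert 'ant': sets bits 7 -> bits=100100010
After insert 'koi': sets bits 2 5 -> bits=101101010
Not inserted: bat dog elk hen ram rat — query each against bits=101101010:
query bat: checks bit3=1, bit6=0 (has a 0) -> no => not a false positive
query dog: checks bit4=0, bit7=1 (has a 0) -> no => not a false positive
query elk: checks bit2=1, bit5=1 (all 1) -> maybe => FALSE POSITIVE
query hen: checks bit0=1, bit4=0 (has a 0) -> no => not a false positive
query ram: checks bit2=1, bit4=0 (has a 0) -> no => not a false positive
query rat: checks bit3=1, bit6=0 (has a 0) -> no => not a false positive
False positives (alphabetical): elk

Answer: elk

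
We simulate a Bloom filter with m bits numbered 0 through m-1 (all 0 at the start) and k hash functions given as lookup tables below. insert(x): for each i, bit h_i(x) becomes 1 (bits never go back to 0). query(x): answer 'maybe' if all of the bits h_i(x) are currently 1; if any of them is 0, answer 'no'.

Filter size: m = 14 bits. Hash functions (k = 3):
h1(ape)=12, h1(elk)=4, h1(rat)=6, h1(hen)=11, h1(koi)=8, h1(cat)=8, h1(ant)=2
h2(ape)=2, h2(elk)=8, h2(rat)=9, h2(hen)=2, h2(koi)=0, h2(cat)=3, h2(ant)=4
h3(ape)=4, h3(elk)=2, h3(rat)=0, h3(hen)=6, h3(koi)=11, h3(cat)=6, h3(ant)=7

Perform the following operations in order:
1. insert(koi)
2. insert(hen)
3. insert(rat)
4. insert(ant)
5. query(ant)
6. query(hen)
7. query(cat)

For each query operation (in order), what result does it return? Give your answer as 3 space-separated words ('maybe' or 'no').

Start: bits=00000000000000
Op 1: insert koi -> sets bits 0 8 11 -> bits=10000000100100
Op 2: insert hen -> sets bits 2 6 11 -> bits=10100010100100
Op 3: insert rat -> sets bits 0 6 9 -> bits=10100010110100
Op 4: insert ant -> sets bits 2 4 7 -> bits=10101011110100
Op 5: query ant -> checks bit2=1, bit4=1, bit7=1 (all 1) -> maybe
Op 6: query hen -> checks bit2=1, bit6=1, bit11=1 (all 1) -> maybe
Op 7: query cat -> checks bit3=0, bit6=1, bit8=1 (has a 0) -> no
Query results in order: maybe maybe no

Answer: maybe maybe no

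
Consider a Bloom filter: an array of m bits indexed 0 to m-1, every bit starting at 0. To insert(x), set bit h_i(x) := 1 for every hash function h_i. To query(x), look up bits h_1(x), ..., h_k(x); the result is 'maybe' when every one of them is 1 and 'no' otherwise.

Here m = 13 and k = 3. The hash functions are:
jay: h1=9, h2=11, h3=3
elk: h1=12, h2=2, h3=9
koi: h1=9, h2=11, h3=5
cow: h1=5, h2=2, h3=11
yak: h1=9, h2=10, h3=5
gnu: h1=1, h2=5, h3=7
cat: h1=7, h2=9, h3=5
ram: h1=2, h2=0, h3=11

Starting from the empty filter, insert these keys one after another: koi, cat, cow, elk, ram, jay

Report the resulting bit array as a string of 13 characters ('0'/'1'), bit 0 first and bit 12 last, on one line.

Answer: 1011010101011

Derivation:
Start: bits=0000000000000
After insert 'koi': sets bits 5 9 11 -> bits=0000010001010
After insert 'cat': sets bits 5 7 9 -> bits=0000010101010
After insert 'cow': sets bits 2 5 11 -> bits=0010010101010
After insert 'elk': sets bits 2 9 12 -> bits=0010010101011
After insert 'ram': sets bits 0 2 11 -> bits=1010010101011
After insert 'jay': sets bits 3 9 11 -> bits=1011010101011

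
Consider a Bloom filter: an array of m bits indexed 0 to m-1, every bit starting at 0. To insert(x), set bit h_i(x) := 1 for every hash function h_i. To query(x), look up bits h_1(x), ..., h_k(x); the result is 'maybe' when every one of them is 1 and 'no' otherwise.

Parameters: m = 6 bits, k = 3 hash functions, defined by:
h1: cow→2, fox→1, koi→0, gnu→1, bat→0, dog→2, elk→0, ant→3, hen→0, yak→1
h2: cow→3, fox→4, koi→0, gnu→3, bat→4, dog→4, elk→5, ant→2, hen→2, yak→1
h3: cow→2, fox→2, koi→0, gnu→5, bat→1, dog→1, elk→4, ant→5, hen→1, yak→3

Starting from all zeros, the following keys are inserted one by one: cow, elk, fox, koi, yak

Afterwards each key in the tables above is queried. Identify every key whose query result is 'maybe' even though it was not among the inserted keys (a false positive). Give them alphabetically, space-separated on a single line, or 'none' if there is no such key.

Answer: ant bat dog gnu hen

Derivation:
Start: bits=000000
After insert 'cow': sets bits 2 3 -> bits=001100
After insert 'elk': sets bits 0 4 5 -> bits=101111
After insert 'fox': sets bits 1 2 4 -> bits=111111
After insert 'koi': sets bits 0 -> bits=111111
After insert 'yak': sets bits 1 3 -> bits=111111
Not inserted: ant bat dog gnu hen — query each against bits=111111:
query ant: checks bit2=1, bit3=1, bit5=1 (all 1) -> maybe => FALSE POSITIVE
query bat: checks bit0=1, bit1=1, bit4=1 (all 1) -> maybe => FALSE POSITIVE
query dog: checks bit1=1, bit2=1, bit4=1 (all 1) -> maybe => FALSE POSITIVE
query gnu: checks bit1=1, bit3=1, bit5=1 (all 1) -> maybe => FALSE POSITIVE
query hen: checks bit0=1, bit1=1, bit2=1 (all 1) -> maybe => FALSE POSITIVE
False positives (alphabetical): ant bat dog gnu hen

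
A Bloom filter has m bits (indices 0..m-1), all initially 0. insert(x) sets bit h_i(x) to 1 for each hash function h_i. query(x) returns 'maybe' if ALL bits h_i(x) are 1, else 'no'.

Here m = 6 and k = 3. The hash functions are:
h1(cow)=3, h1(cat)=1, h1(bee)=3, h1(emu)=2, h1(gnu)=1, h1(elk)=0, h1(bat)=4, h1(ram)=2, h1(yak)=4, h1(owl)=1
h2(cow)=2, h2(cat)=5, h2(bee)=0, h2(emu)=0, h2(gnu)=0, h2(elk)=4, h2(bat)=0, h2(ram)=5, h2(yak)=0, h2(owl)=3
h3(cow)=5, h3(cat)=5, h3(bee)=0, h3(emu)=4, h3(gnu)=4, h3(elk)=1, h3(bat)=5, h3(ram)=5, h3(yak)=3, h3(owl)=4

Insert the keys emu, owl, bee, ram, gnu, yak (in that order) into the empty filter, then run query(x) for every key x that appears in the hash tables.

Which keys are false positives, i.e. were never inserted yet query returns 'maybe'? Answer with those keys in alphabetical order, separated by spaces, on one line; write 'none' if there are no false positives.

Answer: bat cat cow elk

Derivation:
Start: bits=000000
After insert 'emu': sets bits 0 2 4 -> bits=101010
After insert 'owl': sets bits 1 3 4 -> bits=111110
After insert 'bee': sets bits 0 3 -> bits=111110
After insert 'ram': sets bits 2 5 -> bits=111111
After insert 'gnu': sets bits 0 1 4 -> bits=111111
After insert 'yak': sets bits 0 3 4 -> bits=111111
Not inserted: bat cat cow elk — query each against bits=111111:
query bat: checks bit0=1, bit4=1, bit5=1 (all 1) -> maybe => FALSE POSITIVE
query cat: checks bit1=1, bit5=1 (all 1) -> maybe => FALSE POSITIVE
query cow: checks bit2=1, bit3=1, bit5=1 (all 1) -> maybe => FALSE POSITIVE
query elk: checks bit0=1, bit1=1, bit4=1 (all 1) -> maybe => FALSE POSITIVE
False positives (alphabetical): bat cat cow elk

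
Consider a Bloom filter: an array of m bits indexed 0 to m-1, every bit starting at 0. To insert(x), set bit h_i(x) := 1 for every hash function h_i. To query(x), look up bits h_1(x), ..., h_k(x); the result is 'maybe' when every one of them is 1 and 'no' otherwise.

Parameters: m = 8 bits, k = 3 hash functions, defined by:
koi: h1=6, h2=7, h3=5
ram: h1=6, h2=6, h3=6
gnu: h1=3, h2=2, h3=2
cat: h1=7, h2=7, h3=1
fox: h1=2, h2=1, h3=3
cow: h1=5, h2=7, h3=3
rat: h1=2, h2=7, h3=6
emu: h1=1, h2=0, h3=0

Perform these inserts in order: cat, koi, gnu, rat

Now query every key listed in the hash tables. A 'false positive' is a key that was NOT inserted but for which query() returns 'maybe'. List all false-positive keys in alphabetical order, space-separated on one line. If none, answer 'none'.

Answer: cow fox ram

Derivation:
Start: bits=00000000
After insert 'cat': sets bits 1 7 -> bits=01000001
After insert 'koi': sets bits 5 6 7 -> bits=01000111
After insert 'gnu': sets bits 2 3 -> bits=01110111
After insert 'rat': sets bits 2 6 7 -> bits=01110111
Not inserted: cow emu fox ram — query each against bits=01110111:
query cow: checks bit3=1, bit5=1, bit7=1 (all 1) -> maybe => FALSE POSITIVE
query emu: checks bit0=0, bit1=1 (has a 0) -> no => not a false positive
query fox: checks bit1=1, bit2=1, bit3=1 (all 1) -> maybe => FALSE POSITIVE
query ram: checks bit6=1 (all 1) -> maybe => FALSE POSITIVE
False positives (alphabetical): cow fox ram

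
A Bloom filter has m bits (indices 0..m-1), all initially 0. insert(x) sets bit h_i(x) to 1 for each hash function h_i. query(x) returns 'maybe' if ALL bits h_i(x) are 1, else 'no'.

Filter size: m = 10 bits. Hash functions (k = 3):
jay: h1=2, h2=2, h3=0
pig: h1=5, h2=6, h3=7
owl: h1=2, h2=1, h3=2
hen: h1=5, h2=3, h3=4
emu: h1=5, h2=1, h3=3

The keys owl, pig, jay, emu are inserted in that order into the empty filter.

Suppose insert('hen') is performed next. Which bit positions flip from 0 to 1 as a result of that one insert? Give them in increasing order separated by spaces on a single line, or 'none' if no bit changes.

Start: bits=0000000000
After insert 'owl': sets bits 1 2 -> bits=0110000000
After insert 'pig': sets bits 5 6 7 -> bits=0110011100
After insert 'jay': sets bits 0 2 -> bits=1110011100
After insert 'emu': sets bits 1 3 5 -> bits=1111011100
insert 'hen' would touch bits 3 4 5; currently bit3=1, bit4=0, bit5=1
Bits that are 0 among those (would change 0->1): 4

Answer: 4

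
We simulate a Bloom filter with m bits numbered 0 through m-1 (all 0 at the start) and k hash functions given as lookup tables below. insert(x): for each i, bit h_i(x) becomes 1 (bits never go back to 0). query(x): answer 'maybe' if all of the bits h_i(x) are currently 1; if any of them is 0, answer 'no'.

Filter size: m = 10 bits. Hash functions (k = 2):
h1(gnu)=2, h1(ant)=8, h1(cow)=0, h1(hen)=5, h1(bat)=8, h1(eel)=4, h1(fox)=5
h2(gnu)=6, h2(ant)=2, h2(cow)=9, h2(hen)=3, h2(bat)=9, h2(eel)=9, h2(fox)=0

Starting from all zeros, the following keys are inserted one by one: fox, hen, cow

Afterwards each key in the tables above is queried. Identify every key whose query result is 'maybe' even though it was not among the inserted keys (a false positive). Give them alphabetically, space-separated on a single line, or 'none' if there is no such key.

Start: bits=0000000000
After insert 'fox': sets bits 0 5 -> bits=1000010000
After insert 'hen': sets bits 3 5 -> bits=1001010000
After insert 'cow': sets bits 0 9 -> bits=1001010001
Not inserted: ant bat eel gnu — query each against bits=1001010001:
query ant: checks bit2=0, bit8=0 (has a 0) -> no => not a false positive
query bat: checks bit8=0, bit9=1 (has a 0) -> no => not a false positive
query eel: checks bit4=0, bit9=1 (has a 0) -> no => not a false positive
query gnu: checks bit2=0, bit6=0 (has a 0) -> no => not a false positive
False positives (alphabetical): none

Answer: none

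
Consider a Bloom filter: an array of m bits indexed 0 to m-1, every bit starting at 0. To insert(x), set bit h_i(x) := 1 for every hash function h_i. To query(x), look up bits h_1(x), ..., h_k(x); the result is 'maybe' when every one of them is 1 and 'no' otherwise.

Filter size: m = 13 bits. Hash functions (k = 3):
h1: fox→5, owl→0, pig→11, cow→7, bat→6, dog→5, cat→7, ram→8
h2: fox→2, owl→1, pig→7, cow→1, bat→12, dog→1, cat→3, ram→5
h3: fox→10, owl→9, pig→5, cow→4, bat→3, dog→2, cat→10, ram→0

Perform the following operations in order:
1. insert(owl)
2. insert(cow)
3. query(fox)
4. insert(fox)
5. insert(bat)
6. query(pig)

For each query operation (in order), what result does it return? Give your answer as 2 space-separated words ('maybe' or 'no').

Start: bits=0000000000000
Op 1: insert owl -> sets bits 0 1 9 -> bits=1100000001000
Op 2: insert cow -> sets bits 1 4 7 -> bits=1100100101000
Op 3: query fox -> checks bit2=0, bit5=0, bit10=0 (has a 0) -> no
Op 4: insert fox -> sets bits 2 5 10 -> bits=1110110101100
Op 5: insert bat -> sets bits 3 6 12 -> bits=1111111101101
Op 6: query pig -> checks bit5=1, bit7=1, bit11=0 (has a 0) -> no
Query results in order: no no

Answer: no no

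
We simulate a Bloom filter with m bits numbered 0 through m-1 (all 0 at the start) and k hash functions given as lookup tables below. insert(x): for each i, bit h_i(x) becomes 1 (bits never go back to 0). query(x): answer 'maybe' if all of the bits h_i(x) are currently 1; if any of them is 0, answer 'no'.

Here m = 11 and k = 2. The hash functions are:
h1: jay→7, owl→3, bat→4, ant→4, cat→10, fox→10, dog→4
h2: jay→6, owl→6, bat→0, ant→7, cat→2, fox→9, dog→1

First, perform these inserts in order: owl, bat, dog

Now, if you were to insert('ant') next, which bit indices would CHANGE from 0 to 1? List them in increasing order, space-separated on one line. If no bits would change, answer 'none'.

Answer: 7

Derivation:
Start: bits=00000000000
After insert 'owl': sets bits 3 6 -> bits=00010010000
After insert 'bat': sets bits 0 4 -> bits=10011010000
After insert 'dog': sets bits 1 4 -> bits=11011010000
insert 'ant' would touch bits 4 7; currently bit4=1, bit7=0
Bits that are 0 among those (would change 0->1): 7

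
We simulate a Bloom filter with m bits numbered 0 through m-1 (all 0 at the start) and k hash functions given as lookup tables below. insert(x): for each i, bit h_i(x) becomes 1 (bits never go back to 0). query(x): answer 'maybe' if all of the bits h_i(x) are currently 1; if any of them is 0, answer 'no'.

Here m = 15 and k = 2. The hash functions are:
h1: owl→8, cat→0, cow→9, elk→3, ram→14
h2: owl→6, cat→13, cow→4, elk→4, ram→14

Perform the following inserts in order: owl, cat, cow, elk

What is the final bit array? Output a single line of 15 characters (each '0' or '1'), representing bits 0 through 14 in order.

Answer: 100110101100010

Derivation:
Start: bits=000000000000000
After insert 'owl': sets bits 6 8 -> bits=000000101000000
After insert 'cat': sets bits 0 13 -> bits=100000101000010
After insert 'cow': sets bits 4 9 -> bits=100010101100010
After insert 'elk': sets bits 3 4 -> bits=100110101100010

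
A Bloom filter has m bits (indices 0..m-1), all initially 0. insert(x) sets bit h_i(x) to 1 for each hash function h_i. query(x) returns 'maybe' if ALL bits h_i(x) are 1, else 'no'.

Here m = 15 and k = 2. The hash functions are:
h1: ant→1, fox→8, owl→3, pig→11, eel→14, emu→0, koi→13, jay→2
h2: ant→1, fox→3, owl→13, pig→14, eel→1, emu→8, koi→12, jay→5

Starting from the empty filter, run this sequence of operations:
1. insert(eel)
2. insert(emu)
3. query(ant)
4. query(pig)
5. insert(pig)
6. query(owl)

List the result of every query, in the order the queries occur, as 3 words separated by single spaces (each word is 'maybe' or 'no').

Start: bits=000000000000000
Op 1: insert eel -> sets bits 1 14 -> bits=010000000000001
Op 2: insert emu -> sets bits 0 8 -> bits=110000001000001
Op 3: query ant -> checks bit1=1 (all 1) -> maybe
Op 4: query pig -> checks bit11=0, bit14=1 (has a 0) -> no
Op 5: insert pig -> sets bits 11 14 -> bits=110000001001001
Op 6: query owl -> checks bit3=0, bit13=0 (has a 0) -> no
Query results in order: maybe no no

Answer: maybe no no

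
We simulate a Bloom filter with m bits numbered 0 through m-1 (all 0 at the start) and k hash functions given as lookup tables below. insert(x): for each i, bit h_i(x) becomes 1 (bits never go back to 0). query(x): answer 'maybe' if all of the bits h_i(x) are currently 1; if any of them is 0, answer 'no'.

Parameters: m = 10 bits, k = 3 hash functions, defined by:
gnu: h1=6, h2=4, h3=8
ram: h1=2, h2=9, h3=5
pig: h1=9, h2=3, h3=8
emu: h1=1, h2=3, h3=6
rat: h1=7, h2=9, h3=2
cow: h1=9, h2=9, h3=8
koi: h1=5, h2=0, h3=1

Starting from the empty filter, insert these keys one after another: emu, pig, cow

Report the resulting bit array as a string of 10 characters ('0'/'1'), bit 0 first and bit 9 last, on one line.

Start: bits=0000000000
After insert 'emu': sets bits 1 3 6 -> bits=0101001000
After insert 'pig': sets bits 3 8 9 -> bits=0101001011
After insert 'cow': sets bits 8 9 -> bits=0101001011

Answer: 0101001011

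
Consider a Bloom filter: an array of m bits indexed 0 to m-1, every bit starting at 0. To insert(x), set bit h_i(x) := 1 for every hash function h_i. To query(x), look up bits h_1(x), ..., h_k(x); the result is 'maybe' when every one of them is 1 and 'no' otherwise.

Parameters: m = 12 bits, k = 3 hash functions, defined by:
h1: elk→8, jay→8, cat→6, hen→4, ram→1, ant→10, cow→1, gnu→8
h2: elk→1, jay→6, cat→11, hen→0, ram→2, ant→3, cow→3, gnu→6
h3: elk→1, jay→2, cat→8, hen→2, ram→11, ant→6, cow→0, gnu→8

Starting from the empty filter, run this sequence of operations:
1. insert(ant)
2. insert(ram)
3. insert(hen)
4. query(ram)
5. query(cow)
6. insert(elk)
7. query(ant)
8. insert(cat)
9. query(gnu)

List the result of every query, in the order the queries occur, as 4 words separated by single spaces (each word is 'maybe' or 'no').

Start: bits=000000000000
Op 1: insert ant -> sets bits 3 6 10 -> bits=000100100010
Op 2: insert ram -> sets bits 1 2 11 -> bits=011100100011
Op 3: insert hen -> sets bits 0 2 4 -> bits=111110100011
Op 4: query ram -> checks bit1=1, bit2=1, bit11=1 (all 1) -> maybe
Op 5: query cow -> checks bit0=1, bit1=1, bit3=1 (all 1) -> maybe
Op 6: insert elk -> sets bits 1 8 -> bits=111110101011
Op 7: query ant -> checks bit3=1, bit6=1, bit10=1 (all 1) -> maybe
Op 8: insert cat -> sets bits 6 8 11 -> bits=111110101011
Op 9: query gnu -> checks bit6=1, bit8=1 (all 1) -> maybe
Query results in order: maybe maybe maybe maybe

Answer: maybe maybe maybe maybe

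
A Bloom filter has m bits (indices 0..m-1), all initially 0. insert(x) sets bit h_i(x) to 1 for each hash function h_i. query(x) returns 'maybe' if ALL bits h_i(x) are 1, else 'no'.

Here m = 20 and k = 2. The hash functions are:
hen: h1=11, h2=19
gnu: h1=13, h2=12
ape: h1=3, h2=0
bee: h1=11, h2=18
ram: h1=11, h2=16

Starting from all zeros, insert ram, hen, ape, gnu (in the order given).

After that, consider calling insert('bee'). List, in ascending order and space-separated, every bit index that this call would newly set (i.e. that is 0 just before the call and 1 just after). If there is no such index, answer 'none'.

Answer: 18

Derivation:
Start: bits=00000000000000000000
After insert 'ram': sets bits 11 16 -> bits=00000000000100001000
After insert 'hen': sets bits 11 19 -> bits=00000000000100001001
After insert 'ape': sets bits 0 3 -> bits=10010000000100001001
After insert 'gnu': sets bits 12 13 -> bits=10010000000111001001
insert 'bee' would touch bits 11 18; currently bit11=1, bit18=0
Bits that are 0 among those (would change 0->1): 18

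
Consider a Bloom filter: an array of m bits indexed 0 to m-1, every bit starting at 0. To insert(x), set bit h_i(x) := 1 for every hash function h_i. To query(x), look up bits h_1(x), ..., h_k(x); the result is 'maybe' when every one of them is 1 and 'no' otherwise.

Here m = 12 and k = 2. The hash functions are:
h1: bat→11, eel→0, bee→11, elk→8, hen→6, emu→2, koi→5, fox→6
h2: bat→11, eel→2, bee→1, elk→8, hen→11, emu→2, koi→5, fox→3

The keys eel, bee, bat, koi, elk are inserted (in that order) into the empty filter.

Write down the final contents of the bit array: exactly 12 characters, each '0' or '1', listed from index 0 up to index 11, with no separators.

Start: bits=000000000000
After insert 'eel': sets bits 0 2 -> bits=101000000000
After insert 'bee': sets bits 1 11 -> bits=111000000001
After insert 'bat': sets bits 11 -> bits=111000000001
After insert 'koi': sets bits 5 -> bits=111001000001
After insert 'elk': sets bits 8 -> bits=111001001001

Answer: 111001001001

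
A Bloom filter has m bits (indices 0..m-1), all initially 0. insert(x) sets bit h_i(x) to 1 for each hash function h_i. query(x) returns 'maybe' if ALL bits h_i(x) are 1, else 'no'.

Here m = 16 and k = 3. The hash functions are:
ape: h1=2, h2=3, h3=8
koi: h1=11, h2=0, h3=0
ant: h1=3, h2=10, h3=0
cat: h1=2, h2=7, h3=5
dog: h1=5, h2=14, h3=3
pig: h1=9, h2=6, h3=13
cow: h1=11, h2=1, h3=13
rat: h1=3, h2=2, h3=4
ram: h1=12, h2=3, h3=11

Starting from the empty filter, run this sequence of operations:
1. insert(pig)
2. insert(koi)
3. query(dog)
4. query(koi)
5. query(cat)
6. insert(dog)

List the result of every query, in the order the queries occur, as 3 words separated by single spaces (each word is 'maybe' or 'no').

Start: bits=0000000000000000
Op 1: insert pig -> sets bits 6 9 13 -> bits=0000001001000100
Op 2: insert koi -> sets bits 0 11 -> bits=1000001001010100
Op 3: query dog -> checks bit3=0, bit5=0, bit14=0 (has a 0) -> no
Op 4: query koi -> checks bit0=1, bit11=1 (all 1) -> maybe
Op 5: query cat -> checks bit2=0, bit5=0, bit7=0 (has a 0) -> no
Op 6: insert dog -> sets bits 3 5 14 -> bits=1001011001010110
Query results in order: no maybe no

Answer: no maybe no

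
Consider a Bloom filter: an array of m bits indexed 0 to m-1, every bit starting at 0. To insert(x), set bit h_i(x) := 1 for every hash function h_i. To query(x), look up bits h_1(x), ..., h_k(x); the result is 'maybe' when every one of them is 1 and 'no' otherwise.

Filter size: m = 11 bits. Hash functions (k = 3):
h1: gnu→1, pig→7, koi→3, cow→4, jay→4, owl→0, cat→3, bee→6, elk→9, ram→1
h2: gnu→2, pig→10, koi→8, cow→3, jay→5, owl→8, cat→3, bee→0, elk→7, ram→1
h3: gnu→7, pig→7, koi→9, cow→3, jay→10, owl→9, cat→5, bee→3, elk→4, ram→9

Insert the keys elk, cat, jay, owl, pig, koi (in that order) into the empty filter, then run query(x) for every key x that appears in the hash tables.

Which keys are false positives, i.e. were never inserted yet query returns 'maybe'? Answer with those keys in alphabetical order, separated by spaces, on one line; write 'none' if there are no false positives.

Answer: cow

Derivation:
Start: bits=00000000000
After insert 'elk': sets bits 4 7 9 -> bits=00001001010
After insert 'cat': sets bits 3 5 -> bits=00011101010
After insert 'jay': sets bits 4 5 10 -> bits=00011101011
After insert 'owl': sets bits 0 8 9 -> bits=10011101111
After insert 'pig': sets bits 7 10 -> bits=10011101111
After insert 'koi': sets bits 3 8 9 -> bits=10011101111
Not inserted: bee cow gnu ram — query each against bits=10011101111:
query bee: checks bit0=1, bit3=1, bit6=0 (has a 0) -> no => not a false positive
query cow: checks bit3=1, bit4=1 (all 1) -> maybe => FALSE POSITIVE
query gnu: checks bit1=0, bit2=0, bit7=1 (has a 0) -> no => not a false positive
query ram: checks bit1=0, bit9=1 (has a 0) -> no => not a false positive
False positives (alphabetical): cow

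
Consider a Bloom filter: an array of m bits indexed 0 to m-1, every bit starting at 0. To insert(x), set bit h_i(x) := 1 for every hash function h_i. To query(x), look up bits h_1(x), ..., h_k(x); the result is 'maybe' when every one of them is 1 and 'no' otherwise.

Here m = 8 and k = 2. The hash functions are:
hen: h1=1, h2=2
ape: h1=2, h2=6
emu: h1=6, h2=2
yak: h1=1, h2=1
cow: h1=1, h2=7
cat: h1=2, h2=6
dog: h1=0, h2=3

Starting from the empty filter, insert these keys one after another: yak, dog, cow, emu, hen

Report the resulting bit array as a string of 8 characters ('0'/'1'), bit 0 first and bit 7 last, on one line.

Start: bits=00000000
After insert 'yak': sets bits 1 -> bits=01000000
After insert 'dog': sets bits 0 3 -> bits=11010000
After insert 'cow': sets bits 1 7 -> bits=11010001
After insert 'emu': sets bits 2 6 -> bits=11110011
After insert 'hen': sets bits 1 2 -> bits=11110011

Answer: 11110011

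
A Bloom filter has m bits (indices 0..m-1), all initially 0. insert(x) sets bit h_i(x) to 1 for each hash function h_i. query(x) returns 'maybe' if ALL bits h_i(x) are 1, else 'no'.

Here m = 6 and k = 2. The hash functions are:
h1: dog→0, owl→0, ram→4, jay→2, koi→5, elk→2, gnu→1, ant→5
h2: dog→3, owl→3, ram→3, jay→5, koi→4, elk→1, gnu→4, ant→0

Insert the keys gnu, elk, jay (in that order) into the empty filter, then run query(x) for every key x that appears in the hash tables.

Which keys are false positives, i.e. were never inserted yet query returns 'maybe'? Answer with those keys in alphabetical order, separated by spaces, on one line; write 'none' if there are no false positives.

Answer: koi

Derivation:
Start: bits=000000
After insert 'gnu': sets bits 1 4 -> bits=010010
After insert 'elk': sets bits 1 2 -> bits=011010
After insert 'jay': sets bits 2 5 -> bits=011011
Not inserted: ant dog koi owl ram — query each against bits=011011:
query ant: checks bit0=0, bit5=1 (has a 0) -> no => not a false positive
query dog: checks bit0=0, bit3=0 (has a 0) -> no => not a false positive
query koi: checks bit4=1, bit5=1 (all 1) -> maybe => FALSE POSITIVE
query owl: checks bit0=0, bit3=0 (has a 0) -> no => not a false positive
query ram: checks bit3=0, bit4=1 (has a 0) -> no => not a false positive
False positives (alphabetical): koi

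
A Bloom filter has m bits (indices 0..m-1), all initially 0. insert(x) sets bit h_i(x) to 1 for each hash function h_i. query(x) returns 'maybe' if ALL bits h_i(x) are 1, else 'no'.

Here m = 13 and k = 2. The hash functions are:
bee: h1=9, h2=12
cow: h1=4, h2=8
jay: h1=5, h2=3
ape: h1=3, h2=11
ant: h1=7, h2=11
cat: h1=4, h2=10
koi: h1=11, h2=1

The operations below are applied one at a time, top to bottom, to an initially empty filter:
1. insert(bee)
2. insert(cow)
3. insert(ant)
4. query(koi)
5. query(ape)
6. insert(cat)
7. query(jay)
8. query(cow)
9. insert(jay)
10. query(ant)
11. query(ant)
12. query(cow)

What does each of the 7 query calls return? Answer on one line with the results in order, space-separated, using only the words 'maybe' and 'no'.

Answer: no no no maybe maybe maybe maybe

Derivation:
Start: bits=0000000000000
Op 1: insert bee -> sets bits 9 12 -> bits=0000000001001
Op 2: insert cow -> sets bits 4 8 -> bits=0000100011001
Op 3: insert ant -> sets bits 7 11 -> bits=0000100111011
Op 4: query koi -> checks bit1=0, bit11=1 (has a 0) -> no
Op 5: query ape -> checks bit3=0, bit11=1 (has a 0) -> no
Op 6: insert cat -> sets bits 4 10 -> bits=0000100111111
Op 7: query jay -> checks bit3=0, bit5=0 (has a 0) -> no
Op 8: query cow -> checks bit4=1, bit8=1 (all 1) -> maybe
Op 9: insert jay -> sets bits 3 5 -> bits=0001110111111
Op 10: query ant -> checks bit7=1, bit11=1 (all 1) -> maybe
Op 11: query ant -> checks bit7=1, bit11=1 (all 1) -> maybe
Op 12: query cow -> checks bit4=1, bit8=1 (all 1) -> maybe
Query results in order: no no no maybe maybe maybe maybe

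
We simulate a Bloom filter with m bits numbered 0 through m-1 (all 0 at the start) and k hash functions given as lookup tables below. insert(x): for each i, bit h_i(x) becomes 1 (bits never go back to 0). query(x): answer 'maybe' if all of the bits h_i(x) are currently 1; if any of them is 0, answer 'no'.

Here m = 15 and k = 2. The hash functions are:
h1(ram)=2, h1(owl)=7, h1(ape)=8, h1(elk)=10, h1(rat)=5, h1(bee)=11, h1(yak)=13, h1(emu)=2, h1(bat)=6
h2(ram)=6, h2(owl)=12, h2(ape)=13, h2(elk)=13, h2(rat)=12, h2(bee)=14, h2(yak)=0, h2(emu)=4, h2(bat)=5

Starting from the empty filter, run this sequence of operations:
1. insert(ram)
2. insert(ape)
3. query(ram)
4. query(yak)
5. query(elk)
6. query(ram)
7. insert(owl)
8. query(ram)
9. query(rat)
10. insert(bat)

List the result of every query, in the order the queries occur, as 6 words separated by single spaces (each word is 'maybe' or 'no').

Start: bits=000000000000000
Op 1: insert ram -> sets bits 2 6 -> bits=001000100000000
Op 2: insert ape -> sets bits 8 13 -> bits=001000101000010
Op 3: query ram -> checks bit2=1, bit6=1 (all 1) -> maybe
Op 4: query yak -> checks bit0=0, bit13=1 (has a 0) -> no
Op 5: query elk -> checks bit10=0, bit13=1 (has a 0) -> no
Op 6: query ram -> checks bit2=1, bit6=1 (all 1) -> maybe
Op 7: insert owl -> sets bits 7 12 -> bits=001000111000110
Op 8: query ram -> checks bit2=1, bit6=1 (all 1) -> maybe
Op 9: query rat -> checks bit5=0, bit12=1 (has a 0) -> no
Op 10: insert bat -> sets bits 5 6 -> bits=001001111000110
Query results in order: maybe no no maybe maybe no

Answer: maybe no no maybe maybe no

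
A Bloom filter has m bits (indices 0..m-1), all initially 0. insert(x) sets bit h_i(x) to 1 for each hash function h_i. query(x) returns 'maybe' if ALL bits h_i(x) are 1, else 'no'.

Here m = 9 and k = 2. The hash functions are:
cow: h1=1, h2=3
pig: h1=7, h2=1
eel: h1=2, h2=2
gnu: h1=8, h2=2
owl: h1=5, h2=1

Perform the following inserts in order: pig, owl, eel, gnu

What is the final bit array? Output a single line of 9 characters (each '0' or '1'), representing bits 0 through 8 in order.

Start: bits=000000000
After insert 'pig': sets bits 1 7 -> bits=010000010
After insert 'owl': sets bits 1 5 -> bits=010001010
After insert 'eel': sets bits 2 -> bits=011001010
After insert 'gnu': sets bits 2 8 -> bits=011001011

Answer: 011001011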